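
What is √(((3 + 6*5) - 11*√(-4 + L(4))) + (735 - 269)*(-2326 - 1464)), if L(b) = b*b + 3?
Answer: √(-1766107 - 11*√15) ≈ 1329.0*I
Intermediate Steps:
L(b) = 3 + b² (L(b) = b² + 3 = 3 + b²)
√(((3 + 6*5) - 11*√(-4 + L(4))) + (735 - 269)*(-2326 - 1464)) = √(((3 + 6*5) - 11*√(-4 + (3 + 4²))) + (735 - 269)*(-2326 - 1464)) = √(((3 + 30) - 11*√(-4 + (3 + 16))) + 466*(-3790)) = √((33 - 11*√(-4 + 19)) - 1766140) = √((33 - 11*√15) - 1766140) = √(-1766107 - 11*√15)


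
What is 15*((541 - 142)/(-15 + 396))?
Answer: 1995/127 ≈ 15.709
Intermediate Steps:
15*((541 - 142)/(-15 + 396)) = 15*(399/381) = 15*(399*(1/381)) = 15*(133/127) = 1995/127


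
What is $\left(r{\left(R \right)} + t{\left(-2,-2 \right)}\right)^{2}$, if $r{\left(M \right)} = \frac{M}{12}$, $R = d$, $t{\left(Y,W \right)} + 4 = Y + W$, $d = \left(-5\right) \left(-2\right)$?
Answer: $\frac{1849}{36} \approx 51.361$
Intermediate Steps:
$d = 10$
$t{\left(Y,W \right)} = -4 + W + Y$ ($t{\left(Y,W \right)} = -4 + \left(Y + W\right) = -4 + \left(W + Y\right) = -4 + W + Y$)
$R = 10$
$r{\left(M \right)} = \frac{M}{12}$ ($r{\left(M \right)} = M \frac{1}{12} = \frac{M}{12}$)
$\left(r{\left(R \right)} + t{\left(-2,-2 \right)}\right)^{2} = \left(\frac{1}{12} \cdot 10 - 8\right)^{2} = \left(\frac{5}{6} - 8\right)^{2} = \left(- \frac{43}{6}\right)^{2} = \frac{1849}{36}$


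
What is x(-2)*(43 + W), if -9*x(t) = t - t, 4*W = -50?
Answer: 0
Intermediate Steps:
W = -25/2 (W = (1/4)*(-50) = -25/2 ≈ -12.500)
x(t) = 0 (x(t) = -(t - t)/9 = -1/9*0 = 0)
x(-2)*(43 + W) = 0*(43 - 25/2) = 0*(61/2) = 0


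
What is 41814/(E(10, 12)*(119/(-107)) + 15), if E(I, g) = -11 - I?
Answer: 248561/228 ≈ 1090.2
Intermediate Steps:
41814/(E(10, 12)*(119/(-107)) + 15) = 41814/((-11 - 1*10)*(119/(-107)) + 15) = 41814/((-11 - 10)*(119*(-1/107)) + 15) = 41814/(-21*(-119/107) + 15) = 41814/(2499/107 + 15) = 41814/(4104/107) = 41814*(107/4104) = 248561/228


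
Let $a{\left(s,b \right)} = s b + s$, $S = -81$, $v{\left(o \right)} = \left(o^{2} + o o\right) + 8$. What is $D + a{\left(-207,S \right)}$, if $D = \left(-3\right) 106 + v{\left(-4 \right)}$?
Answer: $16282$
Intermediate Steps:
$v{\left(o \right)} = 8 + 2 o^{2}$ ($v{\left(o \right)} = \left(o^{2} + o^{2}\right) + 8 = 2 o^{2} + 8 = 8 + 2 o^{2}$)
$a{\left(s,b \right)} = s + b s$ ($a{\left(s,b \right)} = b s + s = s + b s$)
$D = -278$ ($D = \left(-3\right) 106 + \left(8 + 2 \left(-4\right)^{2}\right) = -318 + \left(8 + 2 \cdot 16\right) = -318 + \left(8 + 32\right) = -318 + 40 = -278$)
$D + a{\left(-207,S \right)} = -278 - 207 \left(1 - 81\right) = -278 - -16560 = -278 + 16560 = 16282$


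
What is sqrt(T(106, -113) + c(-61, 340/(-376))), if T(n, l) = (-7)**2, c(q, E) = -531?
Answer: I*sqrt(482) ≈ 21.954*I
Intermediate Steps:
T(n, l) = 49
sqrt(T(106, -113) + c(-61, 340/(-376))) = sqrt(49 - 531) = sqrt(-482) = I*sqrt(482)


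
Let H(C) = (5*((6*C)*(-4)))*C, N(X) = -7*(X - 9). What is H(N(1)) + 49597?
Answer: -326723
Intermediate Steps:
N(X) = 63 - 7*X (N(X) = -7*(-9 + X) = 63 - 7*X)
H(C) = -120*C² (H(C) = (5*(-24*C))*C = (-120*C)*C = -120*C²)
H(N(1)) + 49597 = -120*(63 - 7*1)² + 49597 = -120*(63 - 7)² + 49597 = -120*56² + 49597 = -120*3136 + 49597 = -376320 + 49597 = -326723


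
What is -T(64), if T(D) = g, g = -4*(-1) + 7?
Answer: -11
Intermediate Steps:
g = 11 (g = 4 + 7 = 11)
T(D) = 11
-T(64) = -1*11 = -11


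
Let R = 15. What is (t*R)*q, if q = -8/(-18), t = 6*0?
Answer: 0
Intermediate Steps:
t = 0
q = 4/9 (q = -8*(-1/18) = 4/9 ≈ 0.44444)
(t*R)*q = (0*15)*(4/9) = 0*(4/9) = 0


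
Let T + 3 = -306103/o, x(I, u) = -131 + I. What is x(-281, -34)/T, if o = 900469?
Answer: 185496614/1503755 ≈ 123.36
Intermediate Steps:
T = -3007510/900469 (T = -3 - 306103/900469 = -3007510/900469 ≈ -3.3399)
x(-281, -34)/T = (-131 - 281)/(-3007510/900469) = -412*(-900469/3007510) = 185496614/1503755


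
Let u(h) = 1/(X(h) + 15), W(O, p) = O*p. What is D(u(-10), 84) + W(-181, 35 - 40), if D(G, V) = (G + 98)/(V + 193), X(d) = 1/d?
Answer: 37366677/41273 ≈ 905.35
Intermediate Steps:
X(d) = 1/d
u(h) = 1/(15 + 1/h) (u(h) = 1/(1/h + 15) = 1/(15 + 1/h))
D(G, V) = (98 + G)/(193 + V)
D(u(-10), 84) + W(-181, 35 - 40) = (98 - 10/(1 + 15*(-10)))/(193 + 84) - 181*(35 - 40) = (98 - 10/(1 - 150))/277 - 181*(-5) = (98 - 10/(-149))/277 + 905 = (98 - 10*(-1/149))/277 + 905 = (98 + 10/149)/277 + 905 = (1/277)*(14612/149) + 905 = 14612/41273 + 905 = 37366677/41273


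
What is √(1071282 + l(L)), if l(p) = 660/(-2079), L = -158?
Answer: √472435222/21 ≈ 1035.0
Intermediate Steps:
l(p) = -20/63 (l(p) = 660*(-1/2079) = -20/63)
√(1071282 + l(L)) = √(1071282 - 20/63) = √(67490746/63) = √472435222/21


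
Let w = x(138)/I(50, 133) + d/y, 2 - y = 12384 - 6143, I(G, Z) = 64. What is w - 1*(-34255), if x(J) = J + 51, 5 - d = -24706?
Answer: 13677482147/399296 ≈ 34254.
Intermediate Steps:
d = 24711 (d = 5 - 1*(-24706) = 5 + 24706 = 24711)
x(J) = 51 + J
y = -6239 (y = 2 - (12384 - 6143) = 2 - 1*6241 = 2 - 6241 = -6239)
w = -402333/399296 (w = (51 + 138)/64 + 24711/(-6239) = 189*(1/64) + 24711*(-1/6239) = 189/64 - 24711/6239 = -402333/399296 ≈ -1.0076)
w - 1*(-34255) = -402333/399296 - 1*(-34255) = -402333/399296 + 34255 = 13677482147/399296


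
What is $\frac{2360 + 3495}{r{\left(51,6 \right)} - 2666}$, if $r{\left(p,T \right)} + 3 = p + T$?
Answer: $- \frac{5855}{2612} \approx -2.2416$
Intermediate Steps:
$r{\left(p,T \right)} = -3 + T + p$ ($r{\left(p,T \right)} = -3 + \left(p + T\right) = -3 + \left(T + p\right) = -3 + T + p$)
$\frac{2360 + 3495}{r{\left(51,6 \right)} - 2666} = \frac{2360 + 3495}{\left(-3 + 6 + 51\right) - 2666} = \frac{5855}{54 - 2666} = \frac{5855}{-2612} = 5855 \left(- \frac{1}{2612}\right) = - \frac{5855}{2612}$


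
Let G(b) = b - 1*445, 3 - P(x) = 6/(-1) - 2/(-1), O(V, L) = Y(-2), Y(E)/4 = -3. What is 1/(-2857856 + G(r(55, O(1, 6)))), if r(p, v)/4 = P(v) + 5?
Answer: -1/2858253 ≈ -3.4986e-7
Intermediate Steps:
Y(E) = -12 (Y(E) = 4*(-3) = -12)
O(V, L) = -12
P(x) = 7 (P(x) = 3 - (6/(-1) - 2/(-1)) = 3 - (6*(-1) - 2*(-1)) = 3 - (-6 + 2) = 3 - 1*(-4) = 3 + 4 = 7)
r(p, v) = 48 (r(p, v) = 4*(7 + 5) = 4*12 = 48)
G(b) = -445 + b (G(b) = b - 445 = -445 + b)
1/(-2857856 + G(r(55, O(1, 6)))) = 1/(-2857856 + (-445 + 48)) = 1/(-2857856 - 397) = 1/(-2858253) = -1/2858253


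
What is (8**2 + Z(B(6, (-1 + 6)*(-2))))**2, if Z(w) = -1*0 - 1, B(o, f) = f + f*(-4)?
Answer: 3969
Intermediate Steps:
B(o, f) = -3*f (B(o, f) = f - 4*f = -3*f)
Z(w) = -1 (Z(w) = 0 - 1 = -1)
(8**2 + Z(B(6, (-1 + 6)*(-2))))**2 = (8**2 - 1)**2 = (64 - 1)**2 = 63**2 = 3969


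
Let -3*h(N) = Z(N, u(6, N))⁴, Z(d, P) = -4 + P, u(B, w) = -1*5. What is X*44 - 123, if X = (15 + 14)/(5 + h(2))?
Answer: -134831/1091 ≈ -123.58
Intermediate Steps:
u(B, w) = -5
h(N) = -2187 (h(N) = -(-4 - 5)⁴/3 = -⅓*(-9)⁴ = -⅓*6561 = -2187)
X = -29/2182 (X = (15 + 14)/(5 - 2187) = 29/(-2182) = 29*(-1/2182) = -29/2182 ≈ -0.013291)
X*44 - 123 = -29/2182*44 - 123 = -638/1091 - 123 = -134831/1091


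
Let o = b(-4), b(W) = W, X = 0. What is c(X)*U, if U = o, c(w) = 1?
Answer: -4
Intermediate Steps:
o = -4
U = -4
c(X)*U = 1*(-4) = -4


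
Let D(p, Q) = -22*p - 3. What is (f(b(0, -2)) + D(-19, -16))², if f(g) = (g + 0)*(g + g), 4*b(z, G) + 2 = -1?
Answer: 11082241/64 ≈ 1.7316e+5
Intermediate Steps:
b(z, G) = -¾ (b(z, G) = -½ + (¼)*(-1) = -½ - ¼ = -¾)
f(g) = 2*g² (f(g) = g*(2*g) = 2*g²)
D(p, Q) = -3 - 22*p
(f(b(0, -2)) + D(-19, -16))² = (2*(-¾)² + (-3 - 22*(-19)))² = (2*(9/16) + (-3 + 418))² = (9/8 + 415)² = (3329/8)² = 11082241/64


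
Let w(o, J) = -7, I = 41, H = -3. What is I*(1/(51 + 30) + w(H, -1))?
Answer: -23206/81 ≈ -286.49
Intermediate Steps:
I*(1/(51 + 30) + w(H, -1)) = 41*(1/(51 + 30) - 7) = 41*(1/81 - 7) = 41*(-566/81) = -23206/81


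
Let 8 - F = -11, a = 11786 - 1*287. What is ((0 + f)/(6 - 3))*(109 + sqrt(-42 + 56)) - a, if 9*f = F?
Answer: -308402/27 + 19*sqrt(14)/27 ≈ -11420.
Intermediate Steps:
a = 11499 (a = 11786 - 287 = 11499)
F = 19 (F = 8 - 1*(-11) = 8 + 11 = 19)
f = 19/9 (f = (1/9)*19 = 19/9 ≈ 2.1111)
((0 + f)/(6 - 3))*(109 + sqrt(-42 + 56)) - a = ((0 + 19/9)/(6 - 3))*(109 + sqrt(-42 + 56)) - 1*11499 = ((19/9)/3)*(109 + sqrt(14)) - 11499 = ((19/9)*(1/3))*(109 + sqrt(14)) - 11499 = 19*(109 + sqrt(14))/27 - 11499 = (2071/27 + 19*sqrt(14)/27) - 11499 = -308402/27 + 19*sqrt(14)/27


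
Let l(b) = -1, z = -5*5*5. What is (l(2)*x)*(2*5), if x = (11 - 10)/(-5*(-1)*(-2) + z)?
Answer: 2/27 ≈ 0.074074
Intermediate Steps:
z = -125 (z = -25*5 = -125)
x = -1/135 (x = (11 - 10)/(-5*(-1)*(-2) - 125) = 1/(5*(-2) - 125) = 1/(-10 - 125) = 1/(-135) = 1*(-1/135) = -1/135 ≈ -0.0074074)
(l(2)*x)*(2*5) = (-1*(-1/135))*(2*5) = (1/135)*10 = 2/27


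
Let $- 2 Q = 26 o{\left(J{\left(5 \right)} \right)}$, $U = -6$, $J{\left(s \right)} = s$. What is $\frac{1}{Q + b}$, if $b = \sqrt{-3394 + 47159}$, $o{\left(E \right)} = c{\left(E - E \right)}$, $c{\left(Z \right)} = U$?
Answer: $- \frac{78}{37681} + \frac{\sqrt{43765}}{37681} \approx 0.0034819$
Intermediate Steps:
$c{\left(Z \right)} = -6$
$o{\left(E \right)} = -6$
$b = \sqrt{43765} \approx 209.2$
$Q = 78$ ($Q = - \frac{26 \left(-6\right)}{2} = \left(- \frac{1}{2}\right) \left(-156\right) = 78$)
$\frac{1}{Q + b} = \frac{1}{78 + \sqrt{43765}}$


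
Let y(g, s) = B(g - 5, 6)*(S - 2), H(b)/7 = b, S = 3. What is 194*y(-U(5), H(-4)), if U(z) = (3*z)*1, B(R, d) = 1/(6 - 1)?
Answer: 194/5 ≈ 38.800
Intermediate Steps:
B(R, d) = ⅕ (B(R, d) = 1/5 = ⅕)
U(z) = 3*z
H(b) = 7*b
y(g, s) = ⅕ (y(g, s) = (3 - 2)/5 = (⅕)*1 = ⅕)
194*y(-U(5), H(-4)) = 194*(⅕) = 194/5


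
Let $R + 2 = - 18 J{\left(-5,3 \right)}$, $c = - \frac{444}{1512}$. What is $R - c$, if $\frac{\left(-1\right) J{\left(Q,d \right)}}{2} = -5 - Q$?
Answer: $- \frac{215}{126} \approx -1.7063$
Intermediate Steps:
$c = - \frac{37}{126}$ ($c = \left(-444\right) \frac{1}{1512} = - \frac{37}{126} \approx -0.29365$)
$J{\left(Q,d \right)} = 10 + 2 Q$ ($J{\left(Q,d \right)} = - 2 \left(-5 - Q\right) = 10 + 2 Q$)
$R = -2$ ($R = -2 - 18 \left(10 + 2 \left(-5\right)\right) = -2 - 18 \left(10 - 10\right) = -2 - 0 = -2 + 0 = -2$)
$R - c = -2 - - \frac{37}{126} = -2 + \frac{37}{126} = - \frac{215}{126}$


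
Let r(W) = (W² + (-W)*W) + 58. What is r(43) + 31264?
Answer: 31322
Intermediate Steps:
r(W) = 58 (r(W) = (W² - W²) + 58 = 0 + 58 = 58)
r(43) + 31264 = 58 + 31264 = 31322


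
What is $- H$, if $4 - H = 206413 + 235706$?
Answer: $442115$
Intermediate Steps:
$H = -442115$ ($H = 4 - \left(206413 + 235706\right) = 4 - 442119 = -442115$)
$- H = \left(-1\right) \left(-442115\right) = 442115$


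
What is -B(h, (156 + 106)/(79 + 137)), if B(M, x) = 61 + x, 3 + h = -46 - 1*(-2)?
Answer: -6719/108 ≈ -62.213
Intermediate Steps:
h = -47 (h = -3 + (-46 - 1*(-2)) = -3 + (-46 + 2) = -3 - 44 = -47)
-B(h, (156 + 106)/(79 + 137)) = -(61 + (156 + 106)/(79 + 137)) = -(61 + 262/216) = -(61 + 262*(1/216)) = -(61 + 131/108) = -1*6719/108 = -6719/108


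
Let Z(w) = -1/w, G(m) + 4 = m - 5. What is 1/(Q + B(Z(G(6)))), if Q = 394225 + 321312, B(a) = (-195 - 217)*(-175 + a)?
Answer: 3/2362499 ≈ 1.2698e-6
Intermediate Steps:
G(m) = -9 + m (G(m) = -4 + (m - 5) = -4 + (-5 + m) = -9 + m)
B(a) = 72100 - 412*a (B(a) = -412*(-175 + a) = 72100 - 412*a)
Q = 715537
1/(Q + B(Z(G(6)))) = 1/(715537 + (72100 - (-412)/(-9 + 6))) = 1/(715537 + (72100 - (-412)/(-3))) = 1/(715537 + (72100 - (-412)*(-1)/3)) = 1/(715537 + (72100 - 412*⅓)) = 1/(715537 + (72100 - 412/3)) = 1/(715537 + 215888/3) = 1/(2362499/3) = 3/2362499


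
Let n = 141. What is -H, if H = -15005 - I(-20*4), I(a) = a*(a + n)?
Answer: 10125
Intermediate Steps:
I(a) = a*(141 + a) (I(a) = a*(a + 141) = a*(141 + a))
H = -10125 (H = -15005 - (-20*4)*(141 - 20*4) = -15005 - (-80)*(141 - 80) = -15005 - (-80)*61 = -15005 - 1*(-4880) = -15005 + 4880 = -10125)
-H = -1*(-10125) = 10125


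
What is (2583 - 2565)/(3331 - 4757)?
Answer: -9/713 ≈ -0.012623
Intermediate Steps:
(2583 - 2565)/(3331 - 4757) = 18/(-1426) = 18*(-1/1426) = -9/713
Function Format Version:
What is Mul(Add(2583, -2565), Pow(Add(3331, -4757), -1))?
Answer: Rational(-9, 713) ≈ -0.012623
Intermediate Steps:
Mul(Add(2583, -2565), Pow(Add(3331, -4757), -1)) = Mul(18, Pow(-1426, -1)) = Mul(18, Rational(-1, 1426)) = Rational(-9, 713)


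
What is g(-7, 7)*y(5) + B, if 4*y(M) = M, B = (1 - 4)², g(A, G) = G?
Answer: 71/4 ≈ 17.750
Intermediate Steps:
B = 9 (B = (-3)² = 9)
y(M) = M/4
g(-7, 7)*y(5) + B = 7*((¼)*5) + 9 = 7*(5/4) + 9 = 35/4 + 9 = 71/4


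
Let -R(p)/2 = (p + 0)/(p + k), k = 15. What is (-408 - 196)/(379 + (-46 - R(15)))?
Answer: -302/167 ≈ -1.8084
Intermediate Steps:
R(p) = -2*p/(15 + p) (R(p) = -2*(p + 0)/(p + 15) = -2*p/(15 + p))
(-408 - 196)/(379 + (-46 - R(15))) = (-408 - 196)/(379 + (-46 - (-2)*15/(15 + 15))) = -604/(379 + (-46 - (-2)*15/30)) = -604/(379 + (-46 - 1*(-1))) = -604/(379 + (-46 + 1)) = -604/(379 - 45) = -604/334 = -604*1/334 = -302/167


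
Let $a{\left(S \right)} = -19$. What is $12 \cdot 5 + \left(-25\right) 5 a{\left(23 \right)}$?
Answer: $2435$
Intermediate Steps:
$12 \cdot 5 + \left(-25\right) 5 a{\left(23 \right)} = 12 \cdot 5 + \left(-25\right) 5 \left(-19\right) = 60 - -2375 = 60 + 2375 = 2435$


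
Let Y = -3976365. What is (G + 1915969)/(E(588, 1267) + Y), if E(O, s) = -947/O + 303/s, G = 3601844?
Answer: -587249801964/423196720175 ≈ -1.3877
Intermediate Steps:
(G + 1915969)/(E(588, 1267) + Y) = (3601844 + 1915969)/((-947/588 + 303/1267) - 3976365) = 5517813/((-947*1/588 + 303*(1/1267)) - 3976365) = 5517813/((-947/588 + 303/1267) - 3976365) = 5517813/(-145955/106428 - 3976365) = 5517813/(-423196720175/106428) = 5517813*(-106428/423196720175) = -587249801964/423196720175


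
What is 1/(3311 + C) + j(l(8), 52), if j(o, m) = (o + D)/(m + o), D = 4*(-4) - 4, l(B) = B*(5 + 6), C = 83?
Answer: 57733/118790 ≈ 0.48601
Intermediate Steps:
l(B) = 11*B (l(B) = B*11 = 11*B)
D = -20 (D = -16 - 4 = -20)
j(o, m) = (-20 + o)/(m + o) (j(o, m) = (o - 20)/(m + o) = (-20 + o)/(m + o))
1/(3311 + C) + j(l(8), 52) = 1/(3311 + 83) + (-20 + 11*8)/(52 + 11*8) = 1/3394 + (-20 + 88)/(52 + 88) = 1/3394 + 68/140 = 1/3394 + (1/140)*68 = 1/3394 + 17/35 = 57733/118790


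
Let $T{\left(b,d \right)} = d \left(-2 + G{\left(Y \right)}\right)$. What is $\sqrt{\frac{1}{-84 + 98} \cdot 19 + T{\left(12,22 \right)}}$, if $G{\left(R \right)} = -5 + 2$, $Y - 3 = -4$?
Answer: $\frac{39 i \sqrt{14}}{14} \approx 10.423 i$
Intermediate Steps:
$Y = -1$ ($Y = 3 - 4 = -1$)
$G{\left(R \right)} = -3$
$T{\left(b,d \right)} = - 5 d$ ($T{\left(b,d \right)} = d \left(-2 - 3\right) = d \left(-5\right) = - 5 d$)
$\sqrt{\frac{1}{-84 + 98} \cdot 19 + T{\left(12,22 \right)}} = \sqrt{\frac{1}{-84 + 98} \cdot 19 - 110} = \sqrt{\frac{1}{14} \cdot 19 - 110} = \sqrt{\frac{19}{14} - 110} = \sqrt{- \frac{1521}{14}} = \frac{39 i \sqrt{14}}{14}$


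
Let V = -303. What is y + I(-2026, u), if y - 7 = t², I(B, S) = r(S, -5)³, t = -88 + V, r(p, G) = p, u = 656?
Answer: 282453304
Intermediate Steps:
t = -391 (t = -88 - 303 = -391)
I(B, S) = S³
y = 152888 (y = 7 + (-391)² = 7 + 152881 = 152888)
y + I(-2026, u) = 152888 + 656³ = 152888 + 282300416 = 282453304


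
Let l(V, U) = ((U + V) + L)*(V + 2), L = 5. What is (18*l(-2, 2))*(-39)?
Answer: 0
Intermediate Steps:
l(V, U) = (2 + V)*(5 + U + V) (l(V, U) = ((U + V) + 5)*(V + 2) = (5 + U + V)*(2 + V) = (2 + V)*(5 + U + V))
(18*l(-2, 2))*(-39) = (18*(10 + (-2)² + 2*2 + 7*(-2) + 2*(-2)))*(-39) = (18*(10 + 4 + 4 - 14 - 4))*(-39) = (18*0)*(-39) = 0*(-39) = 0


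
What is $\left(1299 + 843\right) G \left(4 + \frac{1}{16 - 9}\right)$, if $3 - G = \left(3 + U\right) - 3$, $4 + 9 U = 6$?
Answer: $24650$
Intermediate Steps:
$U = \frac{2}{9}$ ($U = - \frac{4}{9} + \frac{1}{9} \cdot 6 = - \frac{4}{9} + \frac{2}{3} = \frac{2}{9} \approx 0.22222$)
$G = \frac{25}{9}$ ($G = 3 - \left(\left(3 + \frac{2}{9}\right) - 3\right) = 3 - \left(\frac{29}{9} - 3\right) = 3 - \frac{2}{9} = \frac{25}{9} \approx 2.7778$)
$\left(1299 + 843\right) G \left(4 + \frac{1}{16 - 9}\right) = \left(1299 + 843\right) \frac{25 \left(4 + \frac{1}{16 - 9}\right)}{9} = 2142 \frac{25 \left(4 + \frac{1}{7}\right)}{9} = 2142 \cdot \frac{25}{9} \cdot \frac{29}{7} = 2142 \cdot \frac{725}{63} = 24650$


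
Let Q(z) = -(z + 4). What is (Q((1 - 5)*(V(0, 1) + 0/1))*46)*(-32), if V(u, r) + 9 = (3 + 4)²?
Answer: -229632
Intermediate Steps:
V(u, r) = 40 (V(u, r) = -9 + (3 + 4)² = -9 + 7² = -9 + 49 = 40)
Q(z) = -4 - z (Q(z) = -(4 + z) = -4 - z)
(Q((1 - 5)*(V(0, 1) + 0/1))*46)*(-32) = ((-4 - (1 - 5)*(40 + 0/1))*46)*(-32) = ((-4 - (-4)*(40 + 0*1))*46)*(-32) = ((-4 - (-4)*(40 + 0))*46)*(-32) = ((-4 - (-4)*40)*46)*(-32) = ((-4 - 1*(-160))*46)*(-32) = ((-4 + 160)*46)*(-32) = (156*46)*(-32) = 7176*(-32) = -229632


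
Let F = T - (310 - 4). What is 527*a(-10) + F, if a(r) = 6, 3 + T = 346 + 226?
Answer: 3425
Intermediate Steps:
T = 569 (T = -3 + (346 + 226) = -3 + 572 = 569)
F = 263 (F = 569 - (310 - 4) = 569 - 1*306 = 569 - 306 = 263)
527*a(-10) + F = 527*6 + 263 = 3162 + 263 = 3425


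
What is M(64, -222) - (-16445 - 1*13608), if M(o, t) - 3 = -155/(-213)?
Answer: 6402083/213 ≈ 30057.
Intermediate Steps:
M(o, t) = 794/213 (M(o, t) = 3 - 155/(-213) = 3 - 155*(-1/213) = 3 + 155/213 = 794/213)
M(64, -222) - (-16445 - 1*13608) = 794/213 - (-16445 - 1*13608) = 794/213 - (-16445 - 13608) = 794/213 - 1*(-30053) = 794/213 + 30053 = 6402083/213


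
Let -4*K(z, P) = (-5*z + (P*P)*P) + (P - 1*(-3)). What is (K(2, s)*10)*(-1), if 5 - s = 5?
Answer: -35/2 ≈ -17.500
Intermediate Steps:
s = 0 (s = 5 - 1*5 = 5 - 5 = 0)
K(z, P) = -3/4 - P/4 - P**3/4 + 5*z/4 (K(z, P) = -((-5*z + (P*P)*P) + (P - 1*(-3)))/4 = -((-5*z + P**2*P) + (P + 3))/4 = -((-5*z + P**3) + (3 + P))/4 = -((P**3 - 5*z) + (3 + P))/4 = -(3 + P + P**3 - 5*z)/4 = -3/4 - P/4 - P**3/4 + 5*z/4)
(K(2, s)*10)*(-1) = ((-3/4 - 1/4*0 - 1/4*0**3 + (5/4)*2)*10)*(-1) = ((-3/4 + 0 - 1/4*0 + 5/2)*10)*(-1) = ((-3/4 + 0 + 0 + 5/2)*10)*(-1) = ((7/4)*10)*(-1) = (35/2)*(-1) = -35/2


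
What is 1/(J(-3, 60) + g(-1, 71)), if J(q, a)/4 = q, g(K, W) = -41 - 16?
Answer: -1/69 ≈ -0.014493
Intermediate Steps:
g(K, W) = -57
J(q, a) = 4*q
1/(J(-3, 60) + g(-1, 71)) = 1/(4*(-3) - 57) = 1/(-12 - 57) = 1/(-69) = -1/69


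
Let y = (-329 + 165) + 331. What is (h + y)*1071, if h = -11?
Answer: 167076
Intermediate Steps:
y = 167 (y = -164 + 331 = 167)
(h + y)*1071 = (-11 + 167)*1071 = 156*1071 = 167076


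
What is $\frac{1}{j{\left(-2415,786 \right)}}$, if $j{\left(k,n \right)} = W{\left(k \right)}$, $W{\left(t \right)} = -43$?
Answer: $- \frac{1}{43} \approx -0.023256$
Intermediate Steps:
$j{\left(k,n \right)} = -43$
$\frac{1}{j{\left(-2415,786 \right)}} = \frac{1}{-43} = - \frac{1}{43}$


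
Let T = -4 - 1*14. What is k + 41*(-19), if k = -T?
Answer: -761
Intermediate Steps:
T = -18 (T = -4 - 14 = -18)
k = 18 (k = -1*(-18) = 18)
k + 41*(-19) = 18 + 41*(-19) = 18 - 779 = -761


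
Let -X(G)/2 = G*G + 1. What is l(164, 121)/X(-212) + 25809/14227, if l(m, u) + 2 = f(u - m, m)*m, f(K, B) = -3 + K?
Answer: 1213663976/639432515 ≈ 1.8980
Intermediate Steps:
l(m, u) = -2 + m*(-3 + u - m) (l(m, u) = -2 + (-3 + (u - m))*m = -2 + (-3 + u - m)*m = -2 + m*(-3 + u - m))
X(G) = -2 - 2*G² (X(G) = -2*(G*G + 1) = -2*(G² + 1) = -2*(1 + G²) = -2 - 2*G²)
l(164, 121)/X(-212) + 25809/14227 = (-2 - 1*164*(3 + 164 - 1*121))/(-2 - 2*(-212)²) + 25809/14227 = (-2 - 1*164*(3 + 164 - 121))/(-2 - 2*44944) + 25809*(1/14227) = (-2 - 1*164*46)/(-2 - 89888) + 25809/14227 = (-2 - 7544)/(-89890) + 25809/14227 = -7546*(-1/89890) + 25809/14227 = 3773/44945 + 25809/14227 = 1213663976/639432515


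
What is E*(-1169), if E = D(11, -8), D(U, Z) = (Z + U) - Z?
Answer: -12859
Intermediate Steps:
D(U, Z) = U (D(U, Z) = (U + Z) - Z = U)
E = 11
E*(-1169) = 11*(-1169) = -12859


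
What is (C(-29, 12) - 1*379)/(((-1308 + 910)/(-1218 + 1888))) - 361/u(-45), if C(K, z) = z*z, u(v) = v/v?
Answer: 6886/199 ≈ 34.603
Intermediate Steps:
u(v) = 1
C(K, z) = z**2
(C(-29, 12) - 1*379)/(((-1308 + 910)/(-1218 + 1888))) - 361/u(-45) = (12**2 - 1*379)/(((-1308 + 910)/(-1218 + 1888))) - 361/1 = (144 - 379)/((-398/670)) - 361*1 = -235/((-398*1/670)) - 361 = -235/(-199/335) - 361 = -235*(-335/199) - 361 = 78725/199 - 361 = 6886/199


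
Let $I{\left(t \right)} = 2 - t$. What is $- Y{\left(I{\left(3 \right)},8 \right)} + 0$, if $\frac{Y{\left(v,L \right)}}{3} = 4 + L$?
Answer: $-36$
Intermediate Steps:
$Y{\left(v,L \right)} = 12 + 3 L$ ($Y{\left(v,L \right)} = 3 \left(4 + L\right) = 12 + 3 L$)
$- Y{\left(I{\left(3 \right)},8 \right)} + 0 = - (12 + 3 \cdot 8) + 0 = - (12 + 24) + 0 = \left(-1\right) 36 + 0 = -36 + 0 = -36$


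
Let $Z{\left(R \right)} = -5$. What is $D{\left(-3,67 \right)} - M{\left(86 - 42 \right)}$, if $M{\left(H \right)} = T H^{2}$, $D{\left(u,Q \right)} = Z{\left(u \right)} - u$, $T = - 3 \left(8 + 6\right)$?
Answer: $81310$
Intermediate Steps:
$T = -42$ ($T = \left(-3\right) 14 = -42$)
$D{\left(u,Q \right)} = -5 - u$
$M{\left(H \right)} = - 42 H^{2}$
$D{\left(-3,67 \right)} - M{\left(86 - 42 \right)} = \left(-5 - -3\right) - - 42 \left(86 - 42\right)^{2} = \left(-5 + 3\right) - - 42 \left(86 - 42\right)^{2} = -2 - - 42 \cdot 44^{2} = -2 - \left(-42\right) 1936 = -2 - -81312 = -2 + 81312 = 81310$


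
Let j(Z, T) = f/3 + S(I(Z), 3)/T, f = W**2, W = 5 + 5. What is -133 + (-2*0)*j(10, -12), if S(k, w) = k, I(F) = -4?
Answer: -133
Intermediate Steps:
W = 10
f = 100 (f = 10**2 = 100)
j(Z, T) = 100/3 - 4/T
-133 + (-2*0)*j(10, -12) = -133 + (-2*0)*(100/3 - 4/(-12)) = -133 + 0*(100/3 - 4*(-1/12)) = -133 + 0*(100/3 + 1/3) = -133 + 0*(101/3) = -133 + 0 = -133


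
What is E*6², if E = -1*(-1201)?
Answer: 43236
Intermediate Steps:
E = 1201
E*6² = 1201*6² = 1201*36 = 43236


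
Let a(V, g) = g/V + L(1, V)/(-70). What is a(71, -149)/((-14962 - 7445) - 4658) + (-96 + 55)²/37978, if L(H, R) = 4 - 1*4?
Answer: 3235893537/72979094470 ≈ 0.044340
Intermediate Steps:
L(H, R) = 0 (L(H, R) = 4 - 4 = 0)
a(V, g) = g/V (a(V, g) = g/V + 0/(-70) = g/V + 0*(-1/70) = g/V + 0 = g/V)
a(71, -149)/((-14962 - 7445) - 4658) + (-96 + 55)²/37978 = (-149/71)/((-14962 - 7445) - 4658) + (-96 + 55)²/37978 = (-149*1/71)/(-22407 - 4658) + (-41)²*(1/37978) = -149/71/(-27065) + 1681*(1/37978) = -149/71*(-1/27065) + 1681/37978 = 149/1921615 + 1681/37978 = 3235893537/72979094470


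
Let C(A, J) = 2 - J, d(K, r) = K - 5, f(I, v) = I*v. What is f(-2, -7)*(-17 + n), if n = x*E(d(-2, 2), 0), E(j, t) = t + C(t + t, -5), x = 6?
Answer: 350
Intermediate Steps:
d(K, r) = -5 + K
E(j, t) = 7 + t (E(j, t) = t + (2 - 1*(-5)) = t + (2 + 5) = t + 7 = 7 + t)
n = 42 (n = 6*(7 + 0) = 6*7 = 42)
f(-2, -7)*(-17 + n) = (-2*(-7))*(-17 + 42) = 14*25 = 350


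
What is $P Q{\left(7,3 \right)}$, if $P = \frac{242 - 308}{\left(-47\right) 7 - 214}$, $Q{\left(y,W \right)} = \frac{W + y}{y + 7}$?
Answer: $\frac{110}{1267} \approx 0.086819$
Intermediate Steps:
$Q{\left(y,W \right)} = \frac{W + y}{7 + y}$
$P = \frac{22}{181}$ ($P = - \frac{66}{-329 - 214} = - \frac{66}{-543} = \left(-66\right) \left(- \frac{1}{543}\right) = \frac{22}{181} \approx 0.12155$)
$P Q{\left(7,3 \right)} = \frac{22 \frac{3 + 7}{7 + 7}}{181} = \frac{22 \cdot \frac{1}{14} \cdot 10}{181} = \frac{22}{181} \cdot \frac{5}{7} = \frac{110}{1267}$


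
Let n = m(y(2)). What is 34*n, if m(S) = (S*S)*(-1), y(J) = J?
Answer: -136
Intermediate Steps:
m(S) = -S² (m(S) = S²*(-1) = -S²)
n = -4 (n = -1*2² = -1*4 = -4)
34*n = 34*(-4) = -136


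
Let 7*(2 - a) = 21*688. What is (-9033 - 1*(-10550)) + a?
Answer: -545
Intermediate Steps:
a = -2062 (a = 2 - 3*688 = 2 - ⅐*14448 = 2 - 2064 = -2062)
(-9033 - 1*(-10550)) + a = (-9033 - 1*(-10550)) - 2062 = (-9033 + 10550) - 2062 = 1517 - 2062 = -545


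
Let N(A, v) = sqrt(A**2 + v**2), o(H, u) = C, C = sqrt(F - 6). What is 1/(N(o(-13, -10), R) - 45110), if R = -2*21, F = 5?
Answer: -45110/2034910337 - sqrt(1763)/2034910337 ≈ -2.2189e-5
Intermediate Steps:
R = -42
C = I (C = sqrt(5 - 6) = sqrt(-1) = I ≈ 1.0*I)
o(H, u) = I
1/(N(o(-13, -10), R) - 45110) = 1/(sqrt(I**2 + (-42)**2) - 45110) = 1/(sqrt(-1 + 1764) - 45110) = 1/(sqrt(1763) - 45110) = 1/(-45110 + sqrt(1763))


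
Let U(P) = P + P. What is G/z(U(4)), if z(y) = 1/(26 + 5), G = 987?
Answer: 30597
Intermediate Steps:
U(P) = 2*P
z(y) = 1/31
G/z(U(4)) = 987/(1/31) = 987*31 = 30597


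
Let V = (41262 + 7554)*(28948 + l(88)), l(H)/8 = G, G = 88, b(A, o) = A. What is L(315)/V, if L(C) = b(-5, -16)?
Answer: -5/1447492032 ≈ -3.4543e-9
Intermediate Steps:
L(C) = -5
l(H) = 704 (l(H) = 8*88 = 704)
V = 1447492032 (V = (41262 + 7554)*(28948 + 704) = 48816*29652 = 1447492032)
L(315)/V = -5/1447492032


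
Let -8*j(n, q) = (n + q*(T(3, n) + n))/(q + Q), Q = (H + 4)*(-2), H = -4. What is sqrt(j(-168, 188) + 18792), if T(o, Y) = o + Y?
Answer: sqrt(665659590)/188 ≈ 137.24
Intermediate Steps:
T(o, Y) = Y + o
Q = 0 (Q = (-4 + 4)*(-2) = 0*(-2) = 0)
j(n, q) = -(n + q*(3 + 2*n))/(8*q) (j(n, q) = -(n + q*((n + 3) + n))/(8*(q + 0)) = -(n + q*((3 + n) + n))/(8*q) = -(n + q*(3 + 2*n))/(8*q))
sqrt(j(-168, 188) + 18792) = sqrt((-3/8 - 1/4*(-168) - 1/8*(-168)/188) + 18792) = sqrt((-3/8 + 42 - 1/8*(-168)*1/188) + 18792) = sqrt((-3/8 + 42 + 21/188) + 18792) = sqrt(15693/376 + 18792) = sqrt(7081485/376) = sqrt(665659590)/188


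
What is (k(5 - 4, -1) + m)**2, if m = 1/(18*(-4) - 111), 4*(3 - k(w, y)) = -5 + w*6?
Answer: 4036081/535824 ≈ 7.5325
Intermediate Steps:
k(w, y) = 17/4 - 3*w/2 (k(w, y) = 3 - (-5 + w*6)/4 = 3 - (-5 + 6*w)/4 = 3 + (5/4 - 3*w/2) = 17/4 - 3*w/2)
m = -1/183 (m = 1/(-72 - 111) = 1/(-183) = -1/183 ≈ -0.0054645)
(k(5 - 4, -1) + m)**2 = ((17/4 - 3*(5 - 4)/2) - 1/183)**2 = ((17/4 - 3/2*1) - 1/183)**2 = ((17/4 - 3/2) - 1/183)**2 = (11/4 - 1/183)**2 = (2009/732)**2 = 4036081/535824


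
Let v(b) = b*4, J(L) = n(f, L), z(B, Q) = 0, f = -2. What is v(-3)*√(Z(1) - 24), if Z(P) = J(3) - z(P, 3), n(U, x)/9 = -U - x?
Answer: -12*I*√33 ≈ -68.935*I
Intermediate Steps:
n(U, x) = -9*U - 9*x (n(U, x) = 9*(-U - x) = -9*U - 9*x)
J(L) = 18 - 9*L (J(L) = -9*(-2) - 9*L = 18 - 9*L)
Z(P) = -9 (Z(P) = (18 - 9*3) - 1*0 = (18 - 27) + 0 = -9 + 0 = -9)
v(b) = 4*b
v(-3)*√(Z(1) - 24) = (4*(-3))*√(-9 - 24) = -12*I*√33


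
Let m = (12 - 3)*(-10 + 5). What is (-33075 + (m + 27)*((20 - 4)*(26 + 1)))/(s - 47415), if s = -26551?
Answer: 40851/73966 ≈ 0.55229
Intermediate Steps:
m = -45 (m = 9*(-5) = -45)
(-33075 + (m + 27)*((20 - 4)*(26 + 1)))/(s - 47415) = (-33075 + (-45 + 27)*((20 - 4)*(26 + 1)))/(-26551 - 47415) = (-33075 - 288*27)/(-73966) = (-33075 - 18*432)*(-1/73966) = (-33075 - 7776)*(-1/73966) = -40851*(-1/73966) = 40851/73966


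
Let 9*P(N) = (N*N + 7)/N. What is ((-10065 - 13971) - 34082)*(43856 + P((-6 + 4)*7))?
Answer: -22938564361/9 ≈ -2.5487e+9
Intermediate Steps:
P(N) = (7 + N²)/(9*N) (P(N) = ((N*N + 7)/N)/9 = ((N² + 7)/N)/9 = ((7 + N²)/N)/9 = (7 + N²)/(9*N))
((-10065 - 13971) - 34082)*(43856 + P((-6 + 4)*7)) = ((-10065 - 13971) - 34082)*(43856 + (7 + ((-6 + 4)*7)²)/(9*(((-6 + 4)*7)))) = (-24036 - 34082)*(43856 + (7 + (-2*7)²)/(9*((-2*7)))) = -58118*(43856 + (⅑)*(7 + (-14)²)/(-14)) = -58118*(43856 + (⅑)*(-1/14)*(7 + 196)) = -58118*(43856 + (⅑)*(-1/14)*203) = -58118*(43856 - 29/18) = -58118*789379/18 = -22938564361/9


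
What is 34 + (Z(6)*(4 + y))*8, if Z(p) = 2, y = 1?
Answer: 114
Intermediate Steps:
34 + (Z(6)*(4 + y))*8 = 34 + (2*(4 + 1))*8 = 34 + (2*5)*8 = 34 + 10*8 = 34 + 80 = 114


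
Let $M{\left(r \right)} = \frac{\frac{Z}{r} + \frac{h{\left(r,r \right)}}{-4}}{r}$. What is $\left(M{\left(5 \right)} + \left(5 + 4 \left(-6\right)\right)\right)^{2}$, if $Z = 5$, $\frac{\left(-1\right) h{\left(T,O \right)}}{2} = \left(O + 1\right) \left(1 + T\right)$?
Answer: $\frac{5776}{25} \approx 231.04$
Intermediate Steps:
$h{\left(T,O \right)} = - 2 \left(1 + O\right) \left(1 + T\right)$ ($h{\left(T,O \right)} = - 2 \left(O + 1\right) \left(1 + T\right) = - 2 \left(1 + O\right) \left(1 + T\right)$)
$M{\left(r \right)} = \frac{\frac{1}{2} + r + \frac{r^{2}}{2} + \frac{5}{r}}{r}$ ($M{\left(r \right)} = \frac{\frac{5}{r} + \frac{-2 - 2 r - 2 r - 2 r r}{-4}}{r} = \frac{\frac{5}{r} + \left(-2 - 2 r - 2 r - 2 r^{2}\right) \left(- \frac{1}{4}\right)}{r} = \frac{\frac{5}{r} + \left(-2 - 4 r - 2 r^{2}\right) \left(- \frac{1}{4}\right)}{r} = \frac{\frac{5}{r} + \left(\frac{1}{2} + r + \frac{r^{2}}{2}\right)}{r} = \frac{\frac{1}{2} + r + \frac{r^{2}}{2} + \frac{5}{r}}{r}$)
$\left(M{\left(5 \right)} + \left(5 + 4 \left(-6\right)\right)\right)^{2} = \left(\left(1 + \frac{1}{2} \cdot 5 + \frac{1}{2 \cdot 5} + \frac{5}{25}\right) + \left(5 + 4 \left(-6\right)\right)\right)^{2} = \left(\left(1 + \frac{5}{2} + \frac{1}{2} \cdot \frac{1}{5} + 5 \cdot \frac{1}{25}\right) + \left(5 - 24\right)\right)^{2} = \left(\left(1 + \frac{5}{2} + \frac{1}{10} + \frac{1}{5}\right) - 19\right)^{2} = \left(\frac{19}{5} - 19\right)^{2} = \left(- \frac{76}{5}\right)^{2} = \frac{5776}{25}$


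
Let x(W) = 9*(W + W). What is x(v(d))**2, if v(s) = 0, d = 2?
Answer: 0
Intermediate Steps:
x(W) = 18*W (x(W) = 9*(2*W) = 18*W)
x(v(d))**2 = (18*0)**2 = 0**2 = 0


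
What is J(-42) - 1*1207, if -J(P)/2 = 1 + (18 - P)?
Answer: -1329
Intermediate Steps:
J(P) = -38 + 2*P (J(P) = -2*(1 + (18 - P)) = -2*(19 - P) = -38 + 2*P)
J(-42) - 1*1207 = (-38 + 2*(-42)) - 1*1207 = (-38 - 84) - 1207 = -122 - 1207 = -1329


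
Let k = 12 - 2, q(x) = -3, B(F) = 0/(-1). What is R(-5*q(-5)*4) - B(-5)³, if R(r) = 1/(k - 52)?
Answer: -1/42 ≈ -0.023810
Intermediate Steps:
B(F) = 0 (B(F) = 0*(-1) = 0)
k = 10
R(r) = -1/42 (R(r) = 1/(10 - 52) = 1/(-42) = -1/42)
R(-5*q(-5)*4) - B(-5)³ = -1/42 - 1*0³ = -1/42 - 1*0 = -1/42 + 0 = -1/42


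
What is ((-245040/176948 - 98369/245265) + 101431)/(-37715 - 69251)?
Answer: -550242725182801/580279201174815 ≈ -0.94824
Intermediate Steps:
((-245040/176948 - 98369/245265) + 101431)/(-37715 - 69251) = ((-245040*1/176948 - 98369*1/245265) + 101431)/(-106966) = ((-61260/44237 - 98369/245265) + 101431)*(-1/106966) = (-19376483353/10849787805 + 101431)*(-1/106966) = (1100485450365602/10849787805)*(-1/106966) = -550242725182801/580279201174815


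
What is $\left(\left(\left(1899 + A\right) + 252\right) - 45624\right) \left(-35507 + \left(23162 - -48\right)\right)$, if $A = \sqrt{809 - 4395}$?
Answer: $534587481 - 12297 i \sqrt{3586} \approx 5.3459 \cdot 10^{8} - 7.3638 \cdot 10^{5} i$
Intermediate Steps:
$A = i \sqrt{3586}$ ($A = \sqrt{-3586} = i \sqrt{3586} \approx 59.883 i$)
$\left(\left(\left(1899 + A\right) + 252\right) - 45624\right) \left(-35507 + \left(23162 - -48\right)\right) = \left(\left(\left(1899 + i \sqrt{3586}\right) + 252\right) - 45624\right) \left(-35507 + \left(23162 - -48\right)\right) = \left(\left(2151 + i \sqrt{3586}\right) - 45624\right) \left(-35507 + \left(23162 + 48\right)\right) = \left(-43473 + i \sqrt{3586}\right) \left(-35507 + 23210\right) = \left(-43473 + i \sqrt{3586}\right) \left(-12297\right) = 534587481 - 12297 i \sqrt{3586}$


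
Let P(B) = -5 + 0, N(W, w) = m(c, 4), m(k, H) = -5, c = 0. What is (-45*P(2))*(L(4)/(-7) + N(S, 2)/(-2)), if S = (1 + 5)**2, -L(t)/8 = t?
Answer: 22275/14 ≈ 1591.1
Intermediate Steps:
L(t) = -8*t
S = 36 (S = 6**2 = 36)
N(W, w) = -5
P(B) = -5
(-45*P(2))*(L(4)/(-7) + N(S, 2)/(-2)) = (-45*(-5))*(-8*4/(-7) - 5/(-2)) = 225*(-32*(-1/7) - 5*(-1/2)) = 225*(32/7 + 5/2) = 225*(99/14) = 22275/14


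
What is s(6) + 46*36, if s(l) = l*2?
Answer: 1668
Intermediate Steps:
s(l) = 2*l
s(6) + 46*36 = 2*6 + 46*36 = 12 + 1656 = 1668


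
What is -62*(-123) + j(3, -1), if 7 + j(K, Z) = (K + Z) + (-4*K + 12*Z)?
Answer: 7597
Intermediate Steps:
j(K, Z) = -7 - 3*K + 13*Z (j(K, Z) = -7 + ((K + Z) + (-4*K + 12*Z)) = -7 + (-3*K + 13*Z) = -7 - 3*K + 13*Z)
-62*(-123) + j(3, -1) = -62*(-123) + (-7 - 3*3 + 13*(-1)) = 7626 + (-7 - 9 - 13) = 7626 - 29 = 7597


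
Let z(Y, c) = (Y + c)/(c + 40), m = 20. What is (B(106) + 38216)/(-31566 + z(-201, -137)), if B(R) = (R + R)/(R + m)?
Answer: -116774129/96439266 ≈ -1.2109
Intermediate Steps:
z(Y, c) = (Y + c)/(40 + c)
B(R) = 2*R/(20 + R) (B(R) = (R + R)/(R + 20) = (2*R)/(20 + R) = 2*R/(20 + R))
(B(106) + 38216)/(-31566 + z(-201, -137)) = (2*106/(20 + 106) + 38216)/(-31566 + (-201 - 137)/(40 - 137)) = (2*106/126 + 38216)/(-31566 - 338/(-97)) = (2*106*(1/126) + 38216)/(-31566 - 1/97*(-338)) = (106/63 + 38216)/(-31566 + 338/97) = 2407714/(63*(-3061564/97)) = (2407714/63)*(-97/3061564) = -116774129/96439266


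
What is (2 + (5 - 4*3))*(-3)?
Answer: 15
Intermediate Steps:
(2 + (5 - 4*3))*(-3) = (2 + (5 - 12))*(-3) = (2 - 7)*(-3) = -5*(-3) = 15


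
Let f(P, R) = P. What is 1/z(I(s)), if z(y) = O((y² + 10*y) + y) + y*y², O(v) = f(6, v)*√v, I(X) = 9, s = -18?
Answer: 9/6481 - 4*√5/58329 ≈ 0.0012353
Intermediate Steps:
O(v) = 6*√v
z(y) = y³ + 6*√(y² + 11*y) (z(y) = 6*√((y² + 10*y) + y) + y*y² = 6*√(y² + 11*y) + y³ = y³ + 6*√(y² + 11*y))
1/z(I(s)) = 1/(9³ + 6*√(9*(11 + 9))) = 1/(729 + 6*√(9*20)) = 1/(729 + 6*√180) = 1/(729 + 6*(6*√5)) = 1/(729 + 36*√5)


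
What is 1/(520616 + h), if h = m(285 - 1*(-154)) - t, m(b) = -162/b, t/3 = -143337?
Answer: 439/417325091 ≈ 1.0519e-6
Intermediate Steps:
t = -430011 (t = 3*(-143337) = -430011)
h = 188774667/439 (h = -162/(285 - 1*(-154)) - 1*(-430011) = -162/(285 + 154) + 430011 = -162/439 + 430011 = 188774667/439 ≈ 4.3001e+5)
1/(520616 + h) = 1/(520616 + 188774667/439) = 1/(417325091/439) = 439/417325091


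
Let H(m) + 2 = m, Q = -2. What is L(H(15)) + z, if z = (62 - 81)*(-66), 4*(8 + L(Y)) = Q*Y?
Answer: 2479/2 ≈ 1239.5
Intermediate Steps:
H(m) = -2 + m
L(Y) = -8 - Y/2 (L(Y) = -8 + (-2*Y)/4 = -8 - Y/2)
z = 1254 (z = -19*(-66) = 1254)
L(H(15)) + z = (-8 - (-2 + 15)/2) + 1254 = (-8 - ½*13) + 1254 = (-8 - 13/2) + 1254 = -29/2 + 1254 = 2479/2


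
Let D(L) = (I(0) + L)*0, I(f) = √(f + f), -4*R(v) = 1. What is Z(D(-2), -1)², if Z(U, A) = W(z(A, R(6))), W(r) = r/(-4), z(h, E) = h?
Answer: 1/16 ≈ 0.062500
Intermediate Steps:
R(v) = -¼ (R(v) = -¼*1 = -¼)
I(f) = √2*√f (I(f) = √(2*f) = √2*√f)
W(r) = -r/4 (W(r) = r*(-¼) = -r/4)
D(L) = 0 (D(L) = (√2*√0 + L)*0 = (√2*0 + L)*0 = (0 + L)*0 = L*0 = 0)
Z(U, A) = -A/4
Z(D(-2), -1)² = (-¼*(-1))² = (¼)² = 1/16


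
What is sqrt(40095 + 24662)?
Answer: 29*sqrt(77) ≈ 254.47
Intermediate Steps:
sqrt(40095 + 24662) = sqrt(64757) = 29*sqrt(77)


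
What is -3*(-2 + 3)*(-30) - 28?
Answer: 62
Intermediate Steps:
-3*(-2 + 3)*(-30) - 28 = -3*1*(-30) - 28 = -3*(-30) - 28 = 90 - 28 = 62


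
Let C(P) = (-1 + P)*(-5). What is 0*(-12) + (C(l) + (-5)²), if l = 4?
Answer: 10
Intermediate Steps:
C(P) = 5 - 5*P
0*(-12) + (C(l) + (-5)²) = 0*(-12) + ((5 - 5*4) + (-5)²) = 0 + ((5 - 20) + 25) = 0 + (-15 + 25) = 0 + 10 = 10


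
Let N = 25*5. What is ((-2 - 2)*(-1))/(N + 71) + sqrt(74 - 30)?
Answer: 1/49 + 2*sqrt(11) ≈ 6.6537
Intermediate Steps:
N = 125
((-2 - 2)*(-1))/(N + 71) + sqrt(74 - 30) = ((-2 - 2)*(-1))/(125 + 71) + sqrt(74 - 30) = (-4*(-1))/196 + sqrt(44) = (1/196)*4 + 2*sqrt(11) = 1/49 + 2*sqrt(11)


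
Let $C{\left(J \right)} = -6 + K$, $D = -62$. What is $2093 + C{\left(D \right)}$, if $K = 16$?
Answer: $2103$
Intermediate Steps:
$C{\left(J \right)} = 10$ ($C{\left(J \right)} = -6 + 16 = 10$)
$2093 + C{\left(D \right)} = 2093 + 10 = 2103$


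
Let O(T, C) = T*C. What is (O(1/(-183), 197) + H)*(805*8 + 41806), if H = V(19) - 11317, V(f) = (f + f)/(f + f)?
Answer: -33306224050/61 ≈ -5.4600e+8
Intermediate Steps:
V(f) = 1 (V(f) = (2*f)/((2*f)) = (2*f)*(1/(2*f)) = 1)
H = -11316 (H = 1 - 11317 = -11316)
O(T, C) = C*T
(O(1/(-183), 197) + H)*(805*8 + 41806) = (197/(-183) - 11316)*(805*8 + 41806) = (197*(-1/183) - 11316)*(6440 + 41806) = (-197/183 - 11316)*48246 = -2071025/183*48246 = -33306224050/61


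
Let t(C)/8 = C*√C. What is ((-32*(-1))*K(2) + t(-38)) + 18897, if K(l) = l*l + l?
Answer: 19089 - 304*I*√38 ≈ 19089.0 - 1874.0*I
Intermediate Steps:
K(l) = l + l² (K(l) = l² + l = l + l²)
t(C) = 8*C^(3/2) (t(C) = 8*(C*√C) = 8*C^(3/2))
((-32*(-1))*K(2) + t(-38)) + 18897 = ((-32*(-1))*(2*(1 + 2)) + 8*(-38)^(3/2)) + 18897 = (32*(2*3) + 8*(-38*I*√38)) + 18897 = (32*6 - 304*I*√38) + 18897 = (192 - 304*I*√38) + 18897 = 19089 - 304*I*√38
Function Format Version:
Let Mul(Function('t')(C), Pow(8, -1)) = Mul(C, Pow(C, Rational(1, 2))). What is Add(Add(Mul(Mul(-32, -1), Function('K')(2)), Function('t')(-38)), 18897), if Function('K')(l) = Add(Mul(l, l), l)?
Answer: Add(19089, Mul(-304, I, Pow(38, Rational(1, 2)))) ≈ Add(19089., Mul(-1874.0, I))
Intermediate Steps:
Function('K')(l) = Add(l, Pow(l, 2)) (Function('K')(l) = Add(Pow(l, 2), l) = Add(l, Pow(l, 2)))
Function('t')(C) = Mul(8, Pow(C, Rational(3, 2))) (Function('t')(C) = Mul(8, Mul(C, Pow(C, Rational(1, 2)))) = Mul(8, Pow(C, Rational(3, 2))))
Add(Add(Mul(Mul(-32, -1), Function('K')(2)), Function('t')(-38)), 18897) = Add(Add(Mul(Mul(-32, -1), Mul(2, Add(1, 2))), Mul(8, Pow(-38, Rational(3, 2)))), 18897) = Add(Add(Mul(32, Mul(2, 3)), Mul(8, Mul(-38, I, Pow(38, Rational(1, 2))))), 18897) = Add(Add(Mul(32, 6), Mul(-304, I, Pow(38, Rational(1, 2)))), 18897) = Add(Add(192, Mul(-304, I, Pow(38, Rational(1, 2)))), 18897) = Add(19089, Mul(-304, I, Pow(38, Rational(1, 2))))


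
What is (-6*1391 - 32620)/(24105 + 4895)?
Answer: -20483/14500 ≈ -1.4126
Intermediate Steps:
(-6*1391 - 32620)/(24105 + 4895) = (-8346 - 32620)/29000 = -40966*1/29000 = -20483/14500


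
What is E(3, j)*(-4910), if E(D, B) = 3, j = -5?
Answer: -14730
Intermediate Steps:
E(3, j)*(-4910) = 3*(-4910) = -14730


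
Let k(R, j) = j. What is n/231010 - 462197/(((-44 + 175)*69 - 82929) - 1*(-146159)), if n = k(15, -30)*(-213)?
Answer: -10631033006/1669486169 ≈ -6.3678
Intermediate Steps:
n = 6390 (n = -30*(-213) = 6390)
n/231010 - 462197/(((-44 + 175)*69 - 82929) - 1*(-146159)) = 6390/231010 - 462197/(((-44 + 175)*69 - 82929) - 1*(-146159)) = 6390*(1/231010) - 462197/((131*69 - 82929) + 146159) = 639/23101 - 462197/((9039 - 82929) + 146159) = 639/23101 - 462197/(-73890 + 146159) = 639/23101 - 462197/72269 = -10631033006/1669486169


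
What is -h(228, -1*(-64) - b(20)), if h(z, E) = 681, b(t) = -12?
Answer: -681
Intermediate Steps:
-h(228, -1*(-64) - b(20)) = -1*681 = -681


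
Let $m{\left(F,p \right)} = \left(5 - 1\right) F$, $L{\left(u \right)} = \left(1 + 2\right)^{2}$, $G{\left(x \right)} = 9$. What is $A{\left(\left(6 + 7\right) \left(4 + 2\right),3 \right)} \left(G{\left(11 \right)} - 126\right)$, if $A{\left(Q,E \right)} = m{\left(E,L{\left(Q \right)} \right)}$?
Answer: $-1404$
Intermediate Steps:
$L{\left(u \right)} = 9$ ($L{\left(u \right)} = 3^{2} = 9$)
$m{\left(F,p \right)} = 4 F$
$A{\left(Q,E \right)} = 4 E$
$A{\left(\left(6 + 7\right) \left(4 + 2\right),3 \right)} \left(G{\left(11 \right)} - 126\right) = 4 \cdot 3 \left(9 - 126\right) = 12 \left(-117\right) = -1404$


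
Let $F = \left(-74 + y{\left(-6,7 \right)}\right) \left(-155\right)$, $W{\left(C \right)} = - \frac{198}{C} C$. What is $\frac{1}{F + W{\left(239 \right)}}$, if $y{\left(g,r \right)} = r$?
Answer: $\frac{1}{10187} \approx 9.8164 \cdot 10^{-5}$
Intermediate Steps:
$W{\left(C \right)} = -198$
$F = 10385$ ($F = \left(-74 + 7\right) \left(-155\right) = \left(-67\right) \left(-155\right) = 10385$)
$\frac{1}{F + W{\left(239 \right)}} = \frac{1}{10385 - 198} = \frac{1}{10187}$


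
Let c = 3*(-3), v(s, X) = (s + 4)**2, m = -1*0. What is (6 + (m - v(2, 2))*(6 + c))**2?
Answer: 12996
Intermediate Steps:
m = 0
v(s, X) = (4 + s)**2
c = -9
(6 + (m - v(2, 2))*(6 + c))**2 = (6 + (0 - (4 + 2)**2)*(6 - 9))**2 = (6 + (0 - 1*6**2)*(-3))**2 = (6 + (0 - 1*36)*(-3))**2 = (6 + (0 - 36)*(-3))**2 = (6 - 36*(-3))**2 = (6 + 108)**2 = 114**2 = 12996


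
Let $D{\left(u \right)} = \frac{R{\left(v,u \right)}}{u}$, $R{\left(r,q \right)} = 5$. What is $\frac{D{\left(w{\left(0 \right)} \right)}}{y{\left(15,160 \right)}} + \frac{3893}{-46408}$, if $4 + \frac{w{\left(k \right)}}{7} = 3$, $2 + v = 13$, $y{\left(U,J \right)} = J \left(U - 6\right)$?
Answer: $- \frac{986837}{11694816} \approx -0.084382$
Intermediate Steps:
$y{\left(U,J \right)} = J \left(-6 + U\right)$
$v = 11$ ($v = -2 + 13 = 11$)
$w{\left(k \right)} = -7$ ($w{\left(k \right)} = -28 + 7 \cdot 3 = -28 + 21 = -7$)
$D{\left(u \right)} = \frac{5}{u}$
$\frac{D{\left(w{\left(0 \right)} \right)}}{y{\left(15,160 \right)}} + \frac{3893}{-46408} = \frac{5 \frac{1}{-7}}{160 \left(-6 + 15\right)} + \frac{3893}{-46408} = \frac{5 \left(- \frac{1}{7}\right)}{160 \cdot 9} + 3893 \left(- \frac{1}{46408}\right) = - \frac{5}{7 \cdot 1440} - \frac{3893}{46408} = \left(- \frac{5}{7}\right) \frac{1}{1440} - \frac{3893}{46408} = - \frac{1}{2016} - \frac{3893}{46408} = - \frac{986837}{11694816}$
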